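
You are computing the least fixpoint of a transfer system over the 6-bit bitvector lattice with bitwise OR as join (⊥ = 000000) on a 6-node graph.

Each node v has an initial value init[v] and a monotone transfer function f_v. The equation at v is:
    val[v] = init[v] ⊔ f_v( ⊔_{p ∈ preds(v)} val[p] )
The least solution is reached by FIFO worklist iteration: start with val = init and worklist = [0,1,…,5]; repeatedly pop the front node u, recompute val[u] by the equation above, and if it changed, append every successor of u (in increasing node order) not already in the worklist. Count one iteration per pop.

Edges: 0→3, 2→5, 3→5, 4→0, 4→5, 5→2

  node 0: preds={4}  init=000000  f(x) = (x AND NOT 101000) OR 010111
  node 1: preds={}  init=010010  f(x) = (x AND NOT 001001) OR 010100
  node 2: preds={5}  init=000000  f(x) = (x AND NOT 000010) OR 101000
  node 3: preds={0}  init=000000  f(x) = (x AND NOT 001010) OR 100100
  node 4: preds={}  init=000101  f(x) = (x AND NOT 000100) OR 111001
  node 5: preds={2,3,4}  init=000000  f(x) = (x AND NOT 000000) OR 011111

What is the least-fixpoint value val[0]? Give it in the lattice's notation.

010111

Iteration log — 9 steps:
  step 1. node 0  ⊔preds=000101  new=010111  old=000000  +wl: 
  step 2. node 1  ⊔preds=000000  new=010110  old=010010  +wl: 
  step 3. node 2  ⊔preds=000000  new=101000  old=000000  +wl: 
  step 4. node 3  ⊔preds=010111  new=110101  old=000000  +wl: 
  step 5. node 4  ⊔preds=000000  new=111101  old=000101  +wl: 0
  step 6. node 5  ⊔preds=111101  new=111111  old=000000  +wl: 2
  step 7. node 0  ⊔preds=111101  new=010111  stable
  step 8. node 2  ⊔preds=111111  new=111101  old=101000  +wl: 5
  step 9. node 5  ⊔preds=111101  new=111111  stable

Least fixpoint reached:
  node 0: 010111
  node 1: 010110
  node 2: 111101
  node 3: 110101
  node 4: 111101
  node 5: 111111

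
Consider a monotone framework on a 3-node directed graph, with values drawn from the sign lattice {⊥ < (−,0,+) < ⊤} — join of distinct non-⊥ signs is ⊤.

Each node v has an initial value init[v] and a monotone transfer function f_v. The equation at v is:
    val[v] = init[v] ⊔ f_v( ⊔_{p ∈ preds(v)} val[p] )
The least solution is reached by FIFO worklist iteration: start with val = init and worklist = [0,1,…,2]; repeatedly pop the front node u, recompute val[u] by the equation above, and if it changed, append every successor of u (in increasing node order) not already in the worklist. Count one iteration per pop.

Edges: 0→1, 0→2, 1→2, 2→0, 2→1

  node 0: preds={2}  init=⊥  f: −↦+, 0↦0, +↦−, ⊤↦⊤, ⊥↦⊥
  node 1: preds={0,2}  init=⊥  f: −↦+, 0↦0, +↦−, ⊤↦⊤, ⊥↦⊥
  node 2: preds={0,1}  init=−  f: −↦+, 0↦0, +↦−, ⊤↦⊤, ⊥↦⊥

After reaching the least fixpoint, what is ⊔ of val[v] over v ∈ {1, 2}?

⊤

Iteration log — 6 steps:
  step 1. node 0  ⊔preds=−  new=+  old=⊥  +wl: 
  step 2. node 1  ⊔preds=⊤  new=⊤  old=⊥  +wl: 
  step 3. node 2  ⊔preds=⊤  new=⊤  old=−  +wl: 0,1
  step 4. node 0  ⊔preds=⊤  new=⊤  old=+  +wl: 2
  step 5. node 1  ⊔preds=⊤  new=⊤  stable
  step 6. node 2  ⊔preds=⊤  new=⊤  stable

Least fixpoint reached:
  node 0: ⊤
  node 1: ⊤
  node 2: ⊤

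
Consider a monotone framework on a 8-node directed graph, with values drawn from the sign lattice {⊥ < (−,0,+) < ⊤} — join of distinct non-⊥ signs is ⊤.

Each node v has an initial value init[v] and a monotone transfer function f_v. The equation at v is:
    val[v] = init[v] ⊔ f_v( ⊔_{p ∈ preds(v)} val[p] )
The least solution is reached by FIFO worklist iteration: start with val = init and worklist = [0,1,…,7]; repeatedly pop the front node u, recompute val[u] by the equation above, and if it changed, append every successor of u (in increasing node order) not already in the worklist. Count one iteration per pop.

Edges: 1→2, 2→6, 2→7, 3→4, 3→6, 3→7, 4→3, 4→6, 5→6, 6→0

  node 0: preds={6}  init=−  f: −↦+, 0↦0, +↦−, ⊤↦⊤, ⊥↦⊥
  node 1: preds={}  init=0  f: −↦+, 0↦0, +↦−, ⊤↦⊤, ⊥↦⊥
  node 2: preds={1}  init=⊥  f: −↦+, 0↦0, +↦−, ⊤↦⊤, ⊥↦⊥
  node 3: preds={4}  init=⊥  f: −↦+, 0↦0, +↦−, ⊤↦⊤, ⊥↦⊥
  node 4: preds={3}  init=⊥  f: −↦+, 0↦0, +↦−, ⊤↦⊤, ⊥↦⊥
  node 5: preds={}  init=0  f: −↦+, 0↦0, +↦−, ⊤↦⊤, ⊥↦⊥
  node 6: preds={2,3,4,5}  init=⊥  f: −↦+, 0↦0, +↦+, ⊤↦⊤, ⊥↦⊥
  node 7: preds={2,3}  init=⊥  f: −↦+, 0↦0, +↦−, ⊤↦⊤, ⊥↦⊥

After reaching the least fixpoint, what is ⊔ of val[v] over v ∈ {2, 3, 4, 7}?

0

Worklist (9 pops):
  #1 pop 0: in=⊥ → − (no change)
  #2 pop 1: in=⊥ → 0 (no change)
  #3 pop 2: in=0 → 0 (was ⊥); enqueue []
  #4 pop 3: in=⊥ → ⊥ (no change)
  #5 pop 4: in=⊥ → ⊥ (no change)
  #6 pop 5: in=⊥ → 0 (no change)
  #7 pop 6: in=0 → 0 (was ⊥); enqueue [0]
  #8 pop 7: in=0 → 0 (was ⊥); enqueue []
  #9 pop 0: in=0 → ⊤ (was −); enqueue []

Fixpoint:
  val[0] = ⊤
  val[1] = 0
  val[2] = 0
  val[3] = ⊥
  val[4] = ⊥
  val[5] = 0
  val[6] = 0
  val[7] = 0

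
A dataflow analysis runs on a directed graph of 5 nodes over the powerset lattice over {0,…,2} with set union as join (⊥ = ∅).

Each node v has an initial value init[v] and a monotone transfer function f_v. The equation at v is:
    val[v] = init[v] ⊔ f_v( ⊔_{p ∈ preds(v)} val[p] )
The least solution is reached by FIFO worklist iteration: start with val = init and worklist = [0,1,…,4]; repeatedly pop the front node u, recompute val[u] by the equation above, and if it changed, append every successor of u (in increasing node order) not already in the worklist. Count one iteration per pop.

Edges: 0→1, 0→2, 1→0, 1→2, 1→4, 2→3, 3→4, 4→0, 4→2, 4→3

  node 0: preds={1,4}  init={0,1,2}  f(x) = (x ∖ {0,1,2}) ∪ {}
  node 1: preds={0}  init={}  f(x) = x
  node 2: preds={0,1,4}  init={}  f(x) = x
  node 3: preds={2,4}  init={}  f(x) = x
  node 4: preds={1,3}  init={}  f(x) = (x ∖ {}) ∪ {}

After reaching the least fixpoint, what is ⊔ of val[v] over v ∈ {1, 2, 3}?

{0,1,2}

Iteration log — 8 steps:
  step 1. node 0  ⊔preds={}  new={0,1,2}  stable
  step 2. node 1  ⊔preds={0,1,2}  new={0,1,2}  old={}  +wl: 0
  step 3. node 2  ⊔preds={0,1,2}  new={0,1,2}  old={}  +wl: 
  step 4. node 3  ⊔preds={0,1,2}  new={0,1,2}  old={}  +wl: 
  step 5. node 4  ⊔preds={0,1,2}  new={0,1,2}  old={}  +wl: 2,3
  step 6. node 0  ⊔preds={0,1,2}  new={0,1,2}  stable
  step 7. node 2  ⊔preds={0,1,2}  new={0,1,2}  stable
  step 8. node 3  ⊔preds={0,1,2}  new={0,1,2}  stable

Least fixpoint reached:
  node 0: {0,1,2}
  node 1: {0,1,2}
  node 2: {0,1,2}
  node 3: {0,1,2}
  node 4: {0,1,2}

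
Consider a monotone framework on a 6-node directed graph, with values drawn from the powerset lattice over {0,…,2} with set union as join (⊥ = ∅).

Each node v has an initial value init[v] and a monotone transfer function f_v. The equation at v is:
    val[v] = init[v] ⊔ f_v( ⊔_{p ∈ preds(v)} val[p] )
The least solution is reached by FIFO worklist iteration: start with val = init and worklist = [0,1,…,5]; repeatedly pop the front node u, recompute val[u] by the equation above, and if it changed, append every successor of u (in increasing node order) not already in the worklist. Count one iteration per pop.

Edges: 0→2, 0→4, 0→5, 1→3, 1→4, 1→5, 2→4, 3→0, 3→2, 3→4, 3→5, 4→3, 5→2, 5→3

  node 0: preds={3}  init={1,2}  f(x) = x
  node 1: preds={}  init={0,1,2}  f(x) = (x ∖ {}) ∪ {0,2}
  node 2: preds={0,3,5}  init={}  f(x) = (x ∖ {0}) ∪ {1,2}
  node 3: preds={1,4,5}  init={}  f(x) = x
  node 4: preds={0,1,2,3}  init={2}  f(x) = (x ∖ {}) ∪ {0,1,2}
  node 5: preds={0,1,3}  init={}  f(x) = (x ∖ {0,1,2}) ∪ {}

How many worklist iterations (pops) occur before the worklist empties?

11

Worklist (11 pops):
  #1 pop 0: in={} → {1,2} (no change)
  #2 pop 1: in={} → {0,1,2} (no change)
  #3 pop 2: in={1,2} → {1,2} (was {}); enqueue []
  #4 pop 3: in={0,1,2} → {0,1,2} (was {}); enqueue [0,2]
  #5 pop 4: in={0,1,2} → {0,1,2} (was {2}); enqueue [3]
  #6 pop 5: in={0,1,2} → {} (no change)
  #7 pop 0: in={0,1,2} → {0,1,2} (was {1,2}); enqueue [4,5]
  #8 pop 2: in={0,1,2} → {1,2} (no change)
  #9 pop 3: in={0,1,2} → {0,1,2} (no change)
  #10 pop 4: in={0,1,2} → {0,1,2} (no change)
  #11 pop 5: in={0,1,2} → {} (no change)

Fixpoint:
  val[0] = {0,1,2}
  val[1] = {0,1,2}
  val[2] = {1,2}
  val[3] = {0,1,2}
  val[4] = {0,1,2}
  val[5] = {}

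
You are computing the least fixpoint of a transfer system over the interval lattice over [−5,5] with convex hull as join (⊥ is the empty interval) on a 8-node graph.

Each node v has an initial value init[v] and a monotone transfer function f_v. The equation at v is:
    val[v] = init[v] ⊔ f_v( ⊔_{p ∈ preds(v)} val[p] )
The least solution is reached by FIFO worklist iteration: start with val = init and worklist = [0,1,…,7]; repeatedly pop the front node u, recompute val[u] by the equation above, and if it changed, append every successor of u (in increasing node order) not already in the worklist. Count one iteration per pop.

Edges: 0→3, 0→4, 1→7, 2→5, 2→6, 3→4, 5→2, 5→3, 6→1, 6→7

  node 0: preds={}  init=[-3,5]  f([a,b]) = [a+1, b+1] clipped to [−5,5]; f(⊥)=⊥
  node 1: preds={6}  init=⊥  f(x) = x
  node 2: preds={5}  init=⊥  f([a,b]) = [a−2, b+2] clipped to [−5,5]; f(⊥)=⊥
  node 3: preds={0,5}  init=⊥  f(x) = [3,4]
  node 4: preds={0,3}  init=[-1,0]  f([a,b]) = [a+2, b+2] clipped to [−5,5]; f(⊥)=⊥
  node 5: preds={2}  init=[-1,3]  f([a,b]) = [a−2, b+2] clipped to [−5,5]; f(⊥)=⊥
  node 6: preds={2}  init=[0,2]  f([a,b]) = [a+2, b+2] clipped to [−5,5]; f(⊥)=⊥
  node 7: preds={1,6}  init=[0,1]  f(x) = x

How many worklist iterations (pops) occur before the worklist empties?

Iteration log — 16 steps:
  step 1. node 0  ⊔preds=⊥  new=[-3,5]  stable
  step 2. node 1  ⊔preds=[0,2]  new=[0,2]  old=⊥  +wl: 
  step 3. node 2  ⊔preds=[-1,3]  new=[-3,5]  old=⊥  +wl: 
  step 4. node 3  ⊔preds=[-3,5]  new=[3,4]  old=⊥  +wl: 
  step 5. node 4  ⊔preds=[-3,5]  new=[-1,5]  old=[-1,0]  +wl: 
  step 6. node 5  ⊔preds=[-3,5]  new=[-5,5]  old=[-1,3]  +wl: 2,3
  step 7. node 6  ⊔preds=[-3,5]  new=[-1,5]  old=[0,2]  +wl: 1
  step 8. node 7  ⊔preds=[-1,5]  new=[-1,5]  old=[0,1]  +wl: 
  step 9. node 2  ⊔preds=[-5,5]  new=[-5,5]  old=[-3,5]  +wl: 5,6
  step 10. node 3  ⊔preds=[-5,5]  new=[3,4]  stable
  step 11. node 1  ⊔preds=[-1,5]  new=[-1,5]  old=[0,2]  +wl: 7
  step 12. node 5  ⊔preds=[-5,5]  new=[-5,5]  stable
  step 13. node 6  ⊔preds=[-5,5]  new=[-3,5]  old=[-1,5]  +wl: 1
  step 14. node 7  ⊔preds=[-3,5]  new=[-3,5]  old=[-1,5]  +wl: 
  step 15. node 1  ⊔preds=[-3,5]  new=[-3,5]  old=[-1,5]  +wl: 7
  step 16. node 7  ⊔preds=[-3,5]  new=[-3,5]  stable

Least fixpoint reached:
  node 0: [-3,5]
  node 1: [-3,5]
  node 2: [-5,5]
  node 3: [3,4]
  node 4: [-1,5]
  node 5: [-5,5]
  node 6: [-3,5]
  node 7: [-3,5]

16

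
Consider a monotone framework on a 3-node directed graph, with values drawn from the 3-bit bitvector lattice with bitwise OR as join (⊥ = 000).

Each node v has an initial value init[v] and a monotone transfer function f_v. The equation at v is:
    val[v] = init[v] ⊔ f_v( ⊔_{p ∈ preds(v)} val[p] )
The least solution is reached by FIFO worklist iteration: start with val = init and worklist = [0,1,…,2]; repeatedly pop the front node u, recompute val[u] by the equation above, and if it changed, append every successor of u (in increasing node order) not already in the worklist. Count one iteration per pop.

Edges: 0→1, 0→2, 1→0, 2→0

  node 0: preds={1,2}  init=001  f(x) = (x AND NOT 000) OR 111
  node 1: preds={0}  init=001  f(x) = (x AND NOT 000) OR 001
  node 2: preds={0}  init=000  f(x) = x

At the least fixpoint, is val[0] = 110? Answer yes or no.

no

Iteration log — 4 steps:
  step 1. node 0  ⊔preds=001  new=111  old=001  +wl: 
  step 2. node 1  ⊔preds=111  new=111  old=001  +wl: 0
  step 3. node 2  ⊔preds=111  new=111  old=000  +wl: 
  step 4. node 0  ⊔preds=111  new=111  stable

Least fixpoint reached:
  node 0: 111
  node 1: 111
  node 2: 111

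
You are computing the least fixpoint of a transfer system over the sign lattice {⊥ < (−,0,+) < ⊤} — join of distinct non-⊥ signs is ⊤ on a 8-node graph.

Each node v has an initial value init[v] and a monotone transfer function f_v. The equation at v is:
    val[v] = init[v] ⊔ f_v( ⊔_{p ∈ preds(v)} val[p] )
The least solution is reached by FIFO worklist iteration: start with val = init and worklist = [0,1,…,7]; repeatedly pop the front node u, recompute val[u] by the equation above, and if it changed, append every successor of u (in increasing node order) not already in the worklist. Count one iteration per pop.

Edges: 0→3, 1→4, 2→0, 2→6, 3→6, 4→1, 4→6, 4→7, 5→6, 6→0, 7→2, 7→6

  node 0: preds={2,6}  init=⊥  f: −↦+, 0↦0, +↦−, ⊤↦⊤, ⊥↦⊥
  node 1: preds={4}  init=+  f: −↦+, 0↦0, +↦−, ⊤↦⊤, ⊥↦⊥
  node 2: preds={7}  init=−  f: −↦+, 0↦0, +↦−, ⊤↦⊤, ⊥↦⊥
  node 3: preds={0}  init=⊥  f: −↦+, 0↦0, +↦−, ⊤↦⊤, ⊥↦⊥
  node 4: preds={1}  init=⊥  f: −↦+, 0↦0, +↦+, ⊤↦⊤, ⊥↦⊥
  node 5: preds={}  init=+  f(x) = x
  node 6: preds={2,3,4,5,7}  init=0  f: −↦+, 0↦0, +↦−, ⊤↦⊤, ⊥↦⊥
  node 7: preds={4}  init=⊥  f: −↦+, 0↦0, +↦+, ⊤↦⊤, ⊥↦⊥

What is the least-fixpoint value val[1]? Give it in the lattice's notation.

⊤

Trace (19 dequeues):
  [1] u=0 | in ⊤ | out ⊤ | prev ⊥ | push {}
  [2] u=1 | in ⊥ | out + | ==
  [3] u=2 | in ⊥ | out − | ==
  [4] u=3 | in ⊤ | out ⊤ | prev ⊥ | push {}
  [5] u=4 | in + | out + | prev ⊥ | push {1}
  [6] u=5 | in ⊥ | out + | ==
  [7] u=6 | in ⊤ | out ⊤ | prev 0 | push {0}
  [8] u=7 | in + | out + | prev ⊥ | push {2,6}
  [9] u=1 | in + | out ⊤ | prev + | push {4}
  [10] u=0 | in ⊤ | out ⊤ | ==
  [11] u=2 | in + | out − | ==
  [12] u=6 | in ⊤ | out ⊤ | ==
  [13] u=4 | in ⊤ | out ⊤ | prev + | push {1,6,7}
  [14] u=1 | in ⊤ | out ⊤ | ==
  [15] u=6 | in ⊤ | out ⊤ | ==
  [16] u=7 | in ⊤ | out ⊤ | prev + | push {2,6}
  [17] u=2 | in ⊤ | out ⊤ | prev − | push {0}
  [18] u=6 | in ⊤ | out ⊤ | ==
  [19] u=0 | in ⊤ | out ⊤ | ==

Converged values:
  [0] ⊤
  [1] ⊤
  [2] ⊤
  [3] ⊤
  [4] ⊤
  [5] +
  [6] ⊤
  [7] ⊤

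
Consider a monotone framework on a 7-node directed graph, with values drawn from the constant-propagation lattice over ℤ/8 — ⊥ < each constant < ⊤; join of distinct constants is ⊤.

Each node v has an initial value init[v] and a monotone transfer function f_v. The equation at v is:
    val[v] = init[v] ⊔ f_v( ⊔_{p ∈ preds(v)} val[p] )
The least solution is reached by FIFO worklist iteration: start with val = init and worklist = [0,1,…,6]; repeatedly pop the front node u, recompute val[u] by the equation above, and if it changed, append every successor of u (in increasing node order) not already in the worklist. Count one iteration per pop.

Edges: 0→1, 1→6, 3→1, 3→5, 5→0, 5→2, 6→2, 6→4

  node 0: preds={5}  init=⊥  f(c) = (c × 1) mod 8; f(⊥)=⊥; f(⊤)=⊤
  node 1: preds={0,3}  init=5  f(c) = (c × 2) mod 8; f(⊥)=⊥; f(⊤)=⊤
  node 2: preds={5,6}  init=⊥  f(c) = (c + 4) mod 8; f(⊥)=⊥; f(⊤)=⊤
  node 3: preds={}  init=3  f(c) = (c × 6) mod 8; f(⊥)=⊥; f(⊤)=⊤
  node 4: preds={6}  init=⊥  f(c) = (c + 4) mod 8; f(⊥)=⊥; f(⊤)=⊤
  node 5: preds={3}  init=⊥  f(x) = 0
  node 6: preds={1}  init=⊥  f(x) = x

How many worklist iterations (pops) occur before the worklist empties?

Worklist (11 pops):
  #1 pop 0: in=⊥ → ⊥ (no change)
  #2 pop 1: in=3 → ⊤ (was 5); enqueue []
  #3 pop 2: in=⊥ → ⊥ (no change)
  #4 pop 3: in=⊥ → 3 (no change)
  #5 pop 4: in=⊥ → ⊥ (no change)
  #6 pop 5: in=3 → 0 (was ⊥); enqueue [0,2]
  #7 pop 6: in=⊤ → ⊤ (was ⊥); enqueue [4]
  #8 pop 0: in=0 → 0 (was ⊥); enqueue [1]
  #9 pop 2: in=⊤ → ⊤ (was ⊥); enqueue []
  #10 pop 4: in=⊤ → ⊤ (was ⊥); enqueue []
  #11 pop 1: in=⊤ → ⊤ (no change)

Fixpoint:
  val[0] = 0
  val[1] = ⊤
  val[2] = ⊤
  val[3] = 3
  val[4] = ⊤
  val[5] = 0
  val[6] = ⊤

11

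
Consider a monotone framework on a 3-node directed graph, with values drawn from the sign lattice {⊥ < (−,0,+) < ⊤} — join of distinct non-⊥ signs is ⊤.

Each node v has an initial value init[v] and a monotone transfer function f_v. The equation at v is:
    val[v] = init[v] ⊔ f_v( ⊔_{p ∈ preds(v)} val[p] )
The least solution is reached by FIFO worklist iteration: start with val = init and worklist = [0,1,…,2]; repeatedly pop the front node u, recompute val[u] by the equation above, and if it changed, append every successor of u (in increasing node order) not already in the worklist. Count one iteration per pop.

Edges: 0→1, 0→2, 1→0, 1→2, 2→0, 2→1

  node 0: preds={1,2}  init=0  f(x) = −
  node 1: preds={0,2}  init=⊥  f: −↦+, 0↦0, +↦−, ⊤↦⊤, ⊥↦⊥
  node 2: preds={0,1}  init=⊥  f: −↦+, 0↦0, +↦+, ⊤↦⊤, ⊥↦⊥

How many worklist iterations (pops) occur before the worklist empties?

Iteration log — 5 steps:
  step 1. node 0  ⊔preds=⊥  new=⊤  old=0  +wl: 
  step 2. node 1  ⊔preds=⊤  new=⊤  old=⊥  +wl: 0
  step 3. node 2  ⊔preds=⊤  new=⊤  old=⊥  +wl: 1
  step 4. node 0  ⊔preds=⊤  new=⊤  stable
  step 5. node 1  ⊔preds=⊤  new=⊤  stable

Least fixpoint reached:
  node 0: ⊤
  node 1: ⊤
  node 2: ⊤

5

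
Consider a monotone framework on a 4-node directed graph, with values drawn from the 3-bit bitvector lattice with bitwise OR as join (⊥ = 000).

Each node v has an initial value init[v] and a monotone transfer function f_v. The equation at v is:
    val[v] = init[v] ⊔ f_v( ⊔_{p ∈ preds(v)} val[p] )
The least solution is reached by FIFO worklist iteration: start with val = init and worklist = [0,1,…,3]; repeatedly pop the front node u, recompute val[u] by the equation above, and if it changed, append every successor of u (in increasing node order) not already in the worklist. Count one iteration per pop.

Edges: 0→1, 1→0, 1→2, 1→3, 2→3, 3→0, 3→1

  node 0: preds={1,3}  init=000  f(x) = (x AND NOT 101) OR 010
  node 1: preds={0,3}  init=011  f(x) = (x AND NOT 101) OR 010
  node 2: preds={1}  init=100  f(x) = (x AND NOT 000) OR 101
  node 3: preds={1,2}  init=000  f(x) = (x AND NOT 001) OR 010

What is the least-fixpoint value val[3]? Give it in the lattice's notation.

Worklist (6 pops):
  #1 pop 0: in=011 → 010 (was 000); enqueue []
  #2 pop 1: in=010 → 011 (no change)
  #3 pop 2: in=011 → 111 (was 100); enqueue []
  #4 pop 3: in=111 → 110 (was 000); enqueue [0,1]
  #5 pop 0: in=111 → 010 (no change)
  #6 pop 1: in=110 → 011 (no change)

Fixpoint:
  val[0] = 010
  val[1] = 011
  val[2] = 111
  val[3] = 110

110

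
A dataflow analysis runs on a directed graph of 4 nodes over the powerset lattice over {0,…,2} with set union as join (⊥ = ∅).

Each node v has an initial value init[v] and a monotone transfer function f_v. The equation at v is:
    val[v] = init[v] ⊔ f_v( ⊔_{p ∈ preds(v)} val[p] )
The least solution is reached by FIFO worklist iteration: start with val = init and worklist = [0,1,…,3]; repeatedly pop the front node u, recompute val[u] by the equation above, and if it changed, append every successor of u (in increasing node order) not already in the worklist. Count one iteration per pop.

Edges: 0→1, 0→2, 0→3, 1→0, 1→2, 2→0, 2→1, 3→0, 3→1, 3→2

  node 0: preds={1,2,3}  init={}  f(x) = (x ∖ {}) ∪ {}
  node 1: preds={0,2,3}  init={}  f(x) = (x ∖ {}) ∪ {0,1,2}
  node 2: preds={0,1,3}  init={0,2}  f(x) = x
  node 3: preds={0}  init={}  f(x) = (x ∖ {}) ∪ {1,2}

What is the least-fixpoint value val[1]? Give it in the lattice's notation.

{0,1,2}

Worklist (8 pops):
  #1 pop 0: in={0,2} → {0,2} (was {}); enqueue []
  #2 pop 1: in={0,2} → {0,1,2} (was {}); enqueue [0]
  #3 pop 2: in={0,1,2} → {0,1,2} (was {0,2}); enqueue [1]
  #4 pop 3: in={0,2} → {0,1,2} (was {}); enqueue [2]
  #5 pop 0: in={0,1,2} → {0,1,2} (was {0,2}); enqueue [3]
  #6 pop 1: in={0,1,2} → {0,1,2} (no change)
  #7 pop 2: in={0,1,2} → {0,1,2} (no change)
  #8 pop 3: in={0,1,2} → {0,1,2} (no change)

Fixpoint:
  val[0] = {0,1,2}
  val[1] = {0,1,2}
  val[2] = {0,1,2}
  val[3] = {0,1,2}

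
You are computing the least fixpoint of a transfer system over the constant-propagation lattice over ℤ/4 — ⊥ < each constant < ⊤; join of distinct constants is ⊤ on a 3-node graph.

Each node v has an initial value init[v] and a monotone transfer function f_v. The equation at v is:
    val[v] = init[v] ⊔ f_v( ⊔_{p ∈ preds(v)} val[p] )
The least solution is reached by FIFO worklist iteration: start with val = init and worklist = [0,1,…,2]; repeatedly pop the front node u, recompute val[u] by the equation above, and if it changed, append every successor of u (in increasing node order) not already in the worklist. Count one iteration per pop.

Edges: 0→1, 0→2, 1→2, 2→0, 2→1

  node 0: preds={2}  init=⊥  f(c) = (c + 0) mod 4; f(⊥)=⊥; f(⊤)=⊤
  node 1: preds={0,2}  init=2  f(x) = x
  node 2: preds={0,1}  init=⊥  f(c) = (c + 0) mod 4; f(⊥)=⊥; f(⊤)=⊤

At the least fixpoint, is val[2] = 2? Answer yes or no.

Worklist (6 pops):
  #1 pop 0: in=⊥ → ⊥ (no change)
  #2 pop 1: in=⊥ → 2 (no change)
  #3 pop 2: in=2 → 2 (was ⊥); enqueue [0,1]
  #4 pop 0: in=2 → 2 (was ⊥); enqueue [2]
  #5 pop 1: in=2 → 2 (no change)
  #6 pop 2: in=2 → 2 (no change)

Fixpoint:
  val[0] = 2
  val[1] = 2
  val[2] = 2

yes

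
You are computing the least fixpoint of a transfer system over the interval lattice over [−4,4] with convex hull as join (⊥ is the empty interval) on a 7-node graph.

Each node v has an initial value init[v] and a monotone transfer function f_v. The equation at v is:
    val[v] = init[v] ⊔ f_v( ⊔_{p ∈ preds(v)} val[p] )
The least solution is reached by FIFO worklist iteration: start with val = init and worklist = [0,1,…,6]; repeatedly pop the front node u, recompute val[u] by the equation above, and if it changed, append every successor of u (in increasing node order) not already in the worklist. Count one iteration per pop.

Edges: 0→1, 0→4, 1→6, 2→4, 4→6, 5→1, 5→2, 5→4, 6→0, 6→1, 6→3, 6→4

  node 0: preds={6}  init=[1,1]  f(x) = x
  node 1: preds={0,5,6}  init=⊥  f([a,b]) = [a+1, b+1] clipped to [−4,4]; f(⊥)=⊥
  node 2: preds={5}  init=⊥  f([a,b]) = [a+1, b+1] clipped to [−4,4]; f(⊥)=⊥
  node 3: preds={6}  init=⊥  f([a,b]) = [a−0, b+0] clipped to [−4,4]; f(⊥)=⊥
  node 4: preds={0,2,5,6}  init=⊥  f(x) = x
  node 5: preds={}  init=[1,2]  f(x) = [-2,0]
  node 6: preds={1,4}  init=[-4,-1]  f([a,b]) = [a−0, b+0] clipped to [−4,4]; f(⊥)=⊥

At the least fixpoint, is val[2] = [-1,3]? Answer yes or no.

Worklist (20 pops):
  #1 pop 0: in=[-4,-1] → [-4,1] (was [1,1]); enqueue []
  #2 pop 1: in=[-4,2] → [-3,3] (was ⊥); enqueue []
  #3 pop 2: in=[1,2] → [2,3] (was ⊥); enqueue []
  #4 pop 3: in=[-4,-1] → [-4,-1] (was ⊥); enqueue []
  #5 pop 4: in=[-4,3] → [-4,3] (was ⊥); enqueue []
  #6 pop 5: in=⊥ → [-2,2] (was [1,2]); enqueue [1,2,4]
  #7 pop 6: in=[-4,3] → [-4,3] (was [-4,-1]); enqueue [0,3]
  #8 pop 1: in=[-4,3] → [-3,4] (was [-3,3]); enqueue [6]
  #9 pop 2: in=[-2,2] → [-1,3] (was [2,3]); enqueue []
  #10 pop 4: in=[-4,3] → [-4,3] (no change)
  #11 pop 0: in=[-4,3] → [-4,3] (was [-4,1]); enqueue [1,4]
  #12 pop 3: in=[-4,3] → [-4,3] (was [-4,-1]); enqueue []
  #13 pop 6: in=[-4,4] → [-4,4] (was [-4,3]); enqueue [0,3]
  #14 pop 1: in=[-4,4] → [-3,4] (no change)
  #15 pop 4: in=[-4,4] → [-4,4] (was [-4,3]); enqueue [6]
  #16 pop 0: in=[-4,4] → [-4,4] (was [-4,3]); enqueue [1,4]
  #17 pop 3: in=[-4,4] → [-4,4] (was [-4,3]); enqueue []
  #18 pop 6: in=[-4,4] → [-4,4] (no change)
  #19 pop 1: in=[-4,4] → [-3,4] (no change)
  #20 pop 4: in=[-4,4] → [-4,4] (no change)

Fixpoint:
  val[0] = [-4,4]
  val[1] = [-3,4]
  val[2] = [-1,3]
  val[3] = [-4,4]
  val[4] = [-4,4]
  val[5] = [-2,2]
  val[6] = [-4,4]

yes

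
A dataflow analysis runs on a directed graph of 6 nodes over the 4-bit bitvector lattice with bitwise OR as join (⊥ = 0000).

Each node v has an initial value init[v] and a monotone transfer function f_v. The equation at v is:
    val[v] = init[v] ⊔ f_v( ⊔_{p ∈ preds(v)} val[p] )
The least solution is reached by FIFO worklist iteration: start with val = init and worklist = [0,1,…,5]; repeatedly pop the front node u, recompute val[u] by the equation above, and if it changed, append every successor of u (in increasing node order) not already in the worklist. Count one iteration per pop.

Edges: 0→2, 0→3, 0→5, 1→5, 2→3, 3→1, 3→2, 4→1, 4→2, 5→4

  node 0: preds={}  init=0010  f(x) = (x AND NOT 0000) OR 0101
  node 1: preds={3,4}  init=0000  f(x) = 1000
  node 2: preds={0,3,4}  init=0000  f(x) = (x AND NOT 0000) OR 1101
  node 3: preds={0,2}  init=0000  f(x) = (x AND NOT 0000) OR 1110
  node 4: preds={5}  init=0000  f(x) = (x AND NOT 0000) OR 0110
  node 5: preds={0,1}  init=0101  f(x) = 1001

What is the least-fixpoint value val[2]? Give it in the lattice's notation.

1111

Worklist (11 pops):
  #1 pop 0: in=0000 → 0111 (was 0010); enqueue []
  #2 pop 1: in=0000 → 1000 (was 0000); enqueue []
  #3 pop 2: in=0111 → 1111 (was 0000); enqueue []
  #4 pop 3: in=1111 → 1111 (was 0000); enqueue [1,2]
  #5 pop 4: in=0101 → 0111 (was 0000); enqueue []
  #6 pop 5: in=1111 → 1101 (was 0101); enqueue [4]
  #7 pop 1: in=1111 → 1000 (no change)
  #8 pop 2: in=1111 → 1111 (no change)
  #9 pop 4: in=1101 → 1111 (was 0111); enqueue [1,2]
  #10 pop 1: in=1111 → 1000 (no change)
  #11 pop 2: in=1111 → 1111 (no change)

Fixpoint:
  val[0] = 0111
  val[1] = 1000
  val[2] = 1111
  val[3] = 1111
  val[4] = 1111
  val[5] = 1101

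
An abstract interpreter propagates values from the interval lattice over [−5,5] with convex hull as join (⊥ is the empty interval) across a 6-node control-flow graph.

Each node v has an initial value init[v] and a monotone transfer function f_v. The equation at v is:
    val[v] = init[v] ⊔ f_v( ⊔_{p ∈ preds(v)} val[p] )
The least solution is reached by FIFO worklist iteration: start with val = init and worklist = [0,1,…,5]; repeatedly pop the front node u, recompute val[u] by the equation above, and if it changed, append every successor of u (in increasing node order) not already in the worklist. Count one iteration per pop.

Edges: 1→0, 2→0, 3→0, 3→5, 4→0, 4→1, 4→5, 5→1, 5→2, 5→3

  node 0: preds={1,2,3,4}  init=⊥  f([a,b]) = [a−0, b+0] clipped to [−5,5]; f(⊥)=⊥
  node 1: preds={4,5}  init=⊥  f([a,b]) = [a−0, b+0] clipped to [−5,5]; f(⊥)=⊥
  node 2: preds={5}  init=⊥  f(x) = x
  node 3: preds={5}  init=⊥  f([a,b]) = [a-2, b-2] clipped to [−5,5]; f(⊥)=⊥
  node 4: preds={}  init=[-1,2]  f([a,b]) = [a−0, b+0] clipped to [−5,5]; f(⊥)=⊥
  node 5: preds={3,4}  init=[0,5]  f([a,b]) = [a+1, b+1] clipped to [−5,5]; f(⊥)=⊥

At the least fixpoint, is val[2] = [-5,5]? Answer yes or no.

no

Worklist (26 pops):
  #1 pop 0: in=[-1,2] → [-1,2] (was ⊥); enqueue []
  #2 pop 1: in=[-1,5] → [-1,5] (was ⊥); enqueue [0]
  #3 pop 2: in=[0,5] → [0,5] (was ⊥); enqueue []
  #4 pop 3: in=[0,5] → [-2,3] (was ⊥); enqueue []
  #5 pop 4: in=⊥ → [-1,2] (no change)
  #6 pop 5: in=[-2,3] → [-1,5] (was [0,5]); enqueue [1,2,3]
  #7 pop 0: in=[-2,5] → [-2,5] (was [-1,2]); enqueue []
  #8 pop 1: in=[-1,5] → [-1,5] (no change)
  #9 pop 2: in=[-1,5] → [-1,5] (was [0,5]); enqueue [0]
  #10 pop 3: in=[-1,5] → [-3,3] (was [-2,3]); enqueue [5]
  #11 pop 0: in=[-3,5] → [-3,5] (was [-2,5]); enqueue []
  #12 pop 5: in=[-3,3] → [-2,5] (was [-1,5]); enqueue [1,2,3]
  #13 pop 1: in=[-2,5] → [-2,5] (was [-1,5]); enqueue [0]
  #14 pop 2: in=[-2,5] → [-2,5] (was [-1,5]); enqueue []
  #15 pop 3: in=[-2,5] → [-4,3] (was [-3,3]); enqueue [5]
  #16 pop 0: in=[-4,5] → [-4,5] (was [-3,5]); enqueue []
  #17 pop 5: in=[-4,3] → [-3,5] (was [-2,5]); enqueue [1,2,3]
  #18 pop 1: in=[-3,5] → [-3,5] (was [-2,5]); enqueue [0]
  #19 pop 2: in=[-3,5] → [-3,5] (was [-2,5]); enqueue []
  #20 pop 3: in=[-3,5] → [-5,3] (was [-4,3]); enqueue [5]
  #21 pop 0: in=[-5,5] → [-5,5] (was [-4,5]); enqueue []
  #22 pop 5: in=[-5,3] → [-4,5] (was [-3,5]); enqueue [1,2,3]
  #23 pop 1: in=[-4,5] → [-4,5] (was [-3,5]); enqueue [0]
  #24 pop 2: in=[-4,5] → [-4,5] (was [-3,5]); enqueue []
  #25 pop 3: in=[-4,5] → [-5,3] (no change)
  #26 pop 0: in=[-5,5] → [-5,5] (no change)

Fixpoint:
  val[0] = [-5,5]
  val[1] = [-4,5]
  val[2] = [-4,5]
  val[3] = [-5,3]
  val[4] = [-1,2]
  val[5] = [-4,5]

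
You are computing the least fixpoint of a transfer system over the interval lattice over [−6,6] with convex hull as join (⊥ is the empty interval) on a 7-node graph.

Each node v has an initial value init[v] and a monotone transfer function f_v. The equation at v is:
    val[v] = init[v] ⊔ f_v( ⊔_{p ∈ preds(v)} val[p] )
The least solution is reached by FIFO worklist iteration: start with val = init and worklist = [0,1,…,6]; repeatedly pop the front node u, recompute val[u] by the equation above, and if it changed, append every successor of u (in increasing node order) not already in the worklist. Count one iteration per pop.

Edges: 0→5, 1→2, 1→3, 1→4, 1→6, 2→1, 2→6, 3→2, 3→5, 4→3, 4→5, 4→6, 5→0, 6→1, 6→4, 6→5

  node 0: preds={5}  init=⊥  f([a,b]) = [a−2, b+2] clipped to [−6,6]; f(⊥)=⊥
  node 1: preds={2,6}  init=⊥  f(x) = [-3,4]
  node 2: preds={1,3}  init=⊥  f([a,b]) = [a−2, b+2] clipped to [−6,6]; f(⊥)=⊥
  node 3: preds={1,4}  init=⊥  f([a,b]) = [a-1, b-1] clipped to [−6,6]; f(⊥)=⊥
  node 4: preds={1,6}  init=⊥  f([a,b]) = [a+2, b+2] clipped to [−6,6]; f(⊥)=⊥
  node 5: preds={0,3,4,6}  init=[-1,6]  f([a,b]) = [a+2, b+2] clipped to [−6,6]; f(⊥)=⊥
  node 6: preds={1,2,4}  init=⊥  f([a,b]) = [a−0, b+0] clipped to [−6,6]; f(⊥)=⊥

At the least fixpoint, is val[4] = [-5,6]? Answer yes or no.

Worklist (26 pops):
  #1 pop 0: in=[-1,6] → [-3,6] (was ⊥); enqueue []
  #2 pop 1: in=⊥ → [-3,4] (was ⊥); enqueue []
  #3 pop 2: in=[-3,4] → [-5,6] (was ⊥); enqueue [1]
  #4 pop 3: in=[-3,4] → [-4,3] (was ⊥); enqueue [2]
  #5 pop 4: in=[-3,4] → [-1,6] (was ⊥); enqueue [3]
  #6 pop 5: in=[-4,6] → [-2,6] (was [-1,6]); enqueue [0]
  #7 pop 6: in=[-5,6] → [-5,6] (was ⊥); enqueue [4,5]
  #8 pop 1: in=[-5,6] → [-3,4] (no change)
  #9 pop 2: in=[-4,4] → [-6,6] (was [-5,6]); enqueue [1,6]
  #10 pop 3: in=[-3,6] → [-4,5] (was [-4,3]); enqueue [2]
  #11 pop 0: in=[-2,6] → [-4,6] (was [-3,6]); enqueue []
  #12 pop 4: in=[-5,6] → [-3,6] (was [-1,6]); enqueue [3]
  #13 pop 5: in=[-5,6] → [-3,6] (was [-2,6]); enqueue [0]
  #14 pop 1: in=[-6,6] → [-3,4] (no change)
  #15 pop 6: in=[-6,6] → [-6,6] (was [-5,6]); enqueue [1,4,5]
  #16 pop 2: in=[-4,5] → [-6,6] (no change)
  #17 pop 3: in=[-3,6] → [-4,5] (no change)
  #18 pop 0: in=[-3,6] → [-5,6] (was [-4,6]); enqueue []
  #19 pop 1: in=[-6,6] → [-3,4] (no change)
  #20 pop 4: in=[-6,6] → [-4,6] (was [-3,6]); enqueue [3,6]
  #21 pop 5: in=[-6,6] → [-4,6] (was [-3,6]); enqueue [0]
  #22 pop 3: in=[-4,6] → [-5,5] (was [-4,5]); enqueue [2,5]
  #23 pop 6: in=[-6,6] → [-6,6] (no change)
  #24 pop 0: in=[-4,6] → [-6,6] (was [-5,6]); enqueue []
  #25 pop 2: in=[-5,5] → [-6,6] (no change)
  #26 pop 5: in=[-6,6] → [-4,6] (no change)

Fixpoint:
  val[0] = [-6,6]
  val[1] = [-3,4]
  val[2] = [-6,6]
  val[3] = [-5,5]
  val[4] = [-4,6]
  val[5] = [-4,6]
  val[6] = [-6,6]

no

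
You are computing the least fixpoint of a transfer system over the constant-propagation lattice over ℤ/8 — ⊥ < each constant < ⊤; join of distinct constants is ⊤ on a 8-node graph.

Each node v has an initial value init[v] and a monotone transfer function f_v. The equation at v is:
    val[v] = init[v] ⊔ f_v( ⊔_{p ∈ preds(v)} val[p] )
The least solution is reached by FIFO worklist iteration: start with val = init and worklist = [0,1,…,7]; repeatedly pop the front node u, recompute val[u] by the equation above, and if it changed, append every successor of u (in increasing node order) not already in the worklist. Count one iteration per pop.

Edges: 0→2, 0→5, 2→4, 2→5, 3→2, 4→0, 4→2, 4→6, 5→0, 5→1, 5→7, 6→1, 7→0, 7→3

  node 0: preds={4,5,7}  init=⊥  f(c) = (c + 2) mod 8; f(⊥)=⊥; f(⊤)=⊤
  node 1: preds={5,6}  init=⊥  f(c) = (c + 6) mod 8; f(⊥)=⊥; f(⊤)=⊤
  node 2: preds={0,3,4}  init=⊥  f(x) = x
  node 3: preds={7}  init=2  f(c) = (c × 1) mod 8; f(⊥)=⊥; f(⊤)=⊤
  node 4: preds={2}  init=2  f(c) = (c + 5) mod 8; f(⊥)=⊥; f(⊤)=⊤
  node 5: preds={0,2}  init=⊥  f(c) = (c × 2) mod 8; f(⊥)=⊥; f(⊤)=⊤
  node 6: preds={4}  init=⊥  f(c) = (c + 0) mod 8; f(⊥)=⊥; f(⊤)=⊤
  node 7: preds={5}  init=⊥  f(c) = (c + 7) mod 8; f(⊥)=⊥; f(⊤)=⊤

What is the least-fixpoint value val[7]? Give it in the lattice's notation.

⊤

Iteration log — 14 steps:
  step 1. node 0  ⊔preds=2  new=4  old=⊥  +wl: 
  step 2. node 1  ⊔preds=⊥  new=⊥  stable
  step 3. node 2  ⊔preds=⊤  new=⊤  old=⊥  +wl: 
  step 4. node 3  ⊔preds=⊥  new=2  stable
  step 5. node 4  ⊔preds=⊤  new=⊤  old=2  +wl: 0,2
  step 6. node 5  ⊔preds=⊤  new=⊤  old=⊥  +wl: 1
  step 7. node 6  ⊔preds=⊤  new=⊤  old=⊥  +wl: 
  step 8. node 7  ⊔preds=⊤  new=⊤  old=⊥  +wl: 3
  step 9. node 0  ⊔preds=⊤  new=⊤  old=4  +wl: 5
  step 10. node 2  ⊔preds=⊤  new=⊤  stable
  step 11. node 1  ⊔preds=⊤  new=⊤  old=⊥  +wl: 
  step 12. node 3  ⊔preds=⊤  new=⊤  old=2  +wl: 2
  step 13. node 5  ⊔preds=⊤  new=⊤  stable
  step 14. node 2  ⊔preds=⊤  new=⊤  stable

Least fixpoint reached:
  node 0: ⊤
  node 1: ⊤
  node 2: ⊤
  node 3: ⊤
  node 4: ⊤
  node 5: ⊤
  node 6: ⊤
  node 7: ⊤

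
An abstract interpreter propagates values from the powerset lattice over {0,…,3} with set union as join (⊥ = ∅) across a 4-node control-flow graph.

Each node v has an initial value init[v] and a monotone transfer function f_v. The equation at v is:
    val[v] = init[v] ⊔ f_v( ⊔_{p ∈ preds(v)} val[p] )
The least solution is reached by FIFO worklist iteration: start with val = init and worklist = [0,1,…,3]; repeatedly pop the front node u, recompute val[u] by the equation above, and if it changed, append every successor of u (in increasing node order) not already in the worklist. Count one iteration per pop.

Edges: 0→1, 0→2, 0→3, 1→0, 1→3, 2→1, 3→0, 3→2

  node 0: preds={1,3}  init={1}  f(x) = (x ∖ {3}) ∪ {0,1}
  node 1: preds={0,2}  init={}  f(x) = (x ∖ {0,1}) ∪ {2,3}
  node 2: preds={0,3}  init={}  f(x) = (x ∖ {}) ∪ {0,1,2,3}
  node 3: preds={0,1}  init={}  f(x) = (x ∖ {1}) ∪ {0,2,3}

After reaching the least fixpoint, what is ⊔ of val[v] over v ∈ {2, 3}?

{0,1,2,3}

Iteration log — 8 steps:
  step 1. node 0  ⊔preds={}  new={0,1}  old={1}  +wl: 
  step 2. node 1  ⊔preds={0,1}  new={2,3}  old={}  +wl: 0
  step 3. node 2  ⊔preds={0,1}  new={0,1,2,3}  old={}  +wl: 1
  step 4. node 3  ⊔preds={0,1,2,3}  new={0,2,3}  old={}  +wl: 2
  step 5. node 0  ⊔preds={0,2,3}  new={0,1,2}  old={0,1}  +wl: 3
  step 6. node 1  ⊔preds={0,1,2,3}  new={2,3}  stable
  step 7. node 2  ⊔preds={0,1,2,3}  new={0,1,2,3}  stable
  step 8. node 3  ⊔preds={0,1,2,3}  new={0,2,3}  stable

Least fixpoint reached:
  node 0: {0,1,2}
  node 1: {2,3}
  node 2: {0,1,2,3}
  node 3: {0,2,3}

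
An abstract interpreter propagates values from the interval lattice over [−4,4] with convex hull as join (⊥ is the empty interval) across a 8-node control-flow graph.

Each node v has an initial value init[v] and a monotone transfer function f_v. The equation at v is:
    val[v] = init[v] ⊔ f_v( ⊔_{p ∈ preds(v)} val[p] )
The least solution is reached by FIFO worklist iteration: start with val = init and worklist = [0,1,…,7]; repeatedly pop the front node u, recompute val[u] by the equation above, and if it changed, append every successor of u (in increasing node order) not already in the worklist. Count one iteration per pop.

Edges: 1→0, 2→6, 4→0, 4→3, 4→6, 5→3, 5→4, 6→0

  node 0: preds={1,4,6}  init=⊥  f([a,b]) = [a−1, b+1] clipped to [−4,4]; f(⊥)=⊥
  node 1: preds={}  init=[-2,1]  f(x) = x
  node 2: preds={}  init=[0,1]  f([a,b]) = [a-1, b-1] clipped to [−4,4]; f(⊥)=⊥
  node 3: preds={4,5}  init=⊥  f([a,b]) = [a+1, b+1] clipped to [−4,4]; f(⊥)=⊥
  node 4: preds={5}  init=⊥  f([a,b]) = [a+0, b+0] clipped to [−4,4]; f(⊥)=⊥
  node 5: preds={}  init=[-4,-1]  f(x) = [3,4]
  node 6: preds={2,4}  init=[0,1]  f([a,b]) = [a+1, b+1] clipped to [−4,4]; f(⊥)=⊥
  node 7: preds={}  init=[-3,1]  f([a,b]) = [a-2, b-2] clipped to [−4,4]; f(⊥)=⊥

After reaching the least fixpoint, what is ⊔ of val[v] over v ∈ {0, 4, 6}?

Trace (15 dequeues):
  [1] u=0 | in [-2,1] | out [-3,2] | prev ⊥ | push {}
  [2] u=1 | in ⊥ | out [-2,1] | ==
  [3] u=2 | in ⊥ | out [0,1] | ==
  [4] u=3 | in [-4,-1] | out [-3,0] | prev ⊥ | push {}
  [5] u=4 | in [-4,-1] | out [-4,-1] | prev ⊥ | push {0,3}
  [6] u=5 | in ⊥ | out [-4,4] | prev [-4,-1] | push {4}
  [7] u=6 | in [-4,1] | out [-3,2] | prev [0,1] | push {}
  [8] u=7 | in ⊥ | out [-3,1] | ==
  [9] u=0 | in [-4,2] | out [-4,3] | prev [-3,2] | push {}
  [10] u=3 | in [-4,4] | out [-3,4] | prev [-3,0] | push {}
  [11] u=4 | in [-4,4] | out [-4,4] | prev [-4,-1] | push {0,3,6}
  [12] u=0 | in [-4,4] | out [-4,4] | prev [-4,3] | push {}
  [13] u=3 | in [-4,4] | out [-3,4] | ==
  [14] u=6 | in [-4,4] | out [-3,4] | prev [-3,2] | push {0}
  [15] u=0 | in [-4,4] | out [-4,4] | ==

Converged values:
  [0] [-4,4]
  [1] [-2,1]
  [2] [0,1]
  [3] [-3,4]
  [4] [-4,4]
  [5] [-4,4]
  [6] [-3,4]
  [7] [-3,1]

[-4,4]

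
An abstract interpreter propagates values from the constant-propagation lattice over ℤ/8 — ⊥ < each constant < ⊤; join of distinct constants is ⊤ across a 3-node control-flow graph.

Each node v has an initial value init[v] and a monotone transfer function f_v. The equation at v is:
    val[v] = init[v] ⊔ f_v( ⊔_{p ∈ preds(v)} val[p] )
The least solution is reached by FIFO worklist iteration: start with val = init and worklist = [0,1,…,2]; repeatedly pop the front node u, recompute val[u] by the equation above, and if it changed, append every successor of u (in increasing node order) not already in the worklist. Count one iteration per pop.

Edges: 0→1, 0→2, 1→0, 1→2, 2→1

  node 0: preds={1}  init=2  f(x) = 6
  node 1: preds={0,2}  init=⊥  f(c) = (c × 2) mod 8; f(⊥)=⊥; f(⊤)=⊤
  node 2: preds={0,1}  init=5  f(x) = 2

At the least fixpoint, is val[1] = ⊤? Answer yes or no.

yes

Iteration log — 5 steps:
  step 1. node 0  ⊔preds=⊥  new=⊤  old=2  +wl: 
  step 2. node 1  ⊔preds=⊤  new=⊤  old=⊥  +wl: 0
  step 3. node 2  ⊔preds=⊤  new=⊤  old=5  +wl: 1
  step 4. node 0  ⊔preds=⊤  new=⊤  stable
  step 5. node 1  ⊔preds=⊤  new=⊤  stable

Least fixpoint reached:
  node 0: ⊤
  node 1: ⊤
  node 2: ⊤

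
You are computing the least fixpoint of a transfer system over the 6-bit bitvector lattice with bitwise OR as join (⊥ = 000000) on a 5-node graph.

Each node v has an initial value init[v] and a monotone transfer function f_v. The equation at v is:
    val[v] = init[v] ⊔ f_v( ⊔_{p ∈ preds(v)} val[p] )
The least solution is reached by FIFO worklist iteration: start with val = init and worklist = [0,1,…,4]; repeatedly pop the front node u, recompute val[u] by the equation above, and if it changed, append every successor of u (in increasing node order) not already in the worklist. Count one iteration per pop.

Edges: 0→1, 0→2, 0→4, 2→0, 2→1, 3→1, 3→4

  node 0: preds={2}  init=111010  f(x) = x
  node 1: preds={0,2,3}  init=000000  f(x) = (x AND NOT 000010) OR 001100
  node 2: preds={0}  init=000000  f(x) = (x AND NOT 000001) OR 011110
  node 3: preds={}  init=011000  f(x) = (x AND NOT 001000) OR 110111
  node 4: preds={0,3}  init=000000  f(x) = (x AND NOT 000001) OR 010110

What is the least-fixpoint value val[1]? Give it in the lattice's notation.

Iteration log — 9 steps:
  step 1. node 0  ⊔preds=000000  new=111010  stable
  step 2. node 1  ⊔preds=111010  new=111100  old=000000  +wl: 
  step 3. node 2  ⊔preds=111010  new=111110  old=000000  +wl: 0,1
  step 4. node 3  ⊔preds=000000  new=111111  old=011000  +wl: 
  step 5. node 4  ⊔preds=111111  new=111110  old=000000  +wl: 
  step 6. node 0  ⊔preds=111110  new=111110  old=111010  +wl: 2,4
  step 7. node 1  ⊔preds=111111  new=111101  old=111100  +wl: 
  step 8. node 2  ⊔preds=111110  new=111110  stable
  step 9. node 4  ⊔preds=111111  new=111110  stable

Least fixpoint reached:
  node 0: 111110
  node 1: 111101
  node 2: 111110
  node 3: 111111
  node 4: 111110

111101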